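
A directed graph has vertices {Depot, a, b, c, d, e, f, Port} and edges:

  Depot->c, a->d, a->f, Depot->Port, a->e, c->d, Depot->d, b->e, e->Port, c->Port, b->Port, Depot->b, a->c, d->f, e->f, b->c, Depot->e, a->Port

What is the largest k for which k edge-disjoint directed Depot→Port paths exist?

4

Assign every edge capacity 1; by Menger, the answer equals the max flow.
Path Depot→Port (+1); total 1.
Path Depot→b→Port (+1); total 2.
Path Depot→c→Port (+1); total 3.
Path Depot→e→Port (+1); total 4.
No residual Depot→Port path; max flow = 4.
Certifying cut of size 4: {Depot→Port, Depot→b, Depot→c, Depot→e}.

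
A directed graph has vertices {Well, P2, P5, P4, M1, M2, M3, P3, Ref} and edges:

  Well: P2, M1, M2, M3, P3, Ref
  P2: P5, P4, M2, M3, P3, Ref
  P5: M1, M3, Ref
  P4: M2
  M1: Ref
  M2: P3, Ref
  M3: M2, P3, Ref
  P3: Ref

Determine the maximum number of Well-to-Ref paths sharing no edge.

Assign every edge capacity 1; by Menger, the answer equals the max flow.
Path Well→Ref (+1); total 1.
Path Well→P2→Ref (+1); total 2.
Path Well→M1→Ref (+1); total 3.
Path Well→M2→Ref (+1); total 4.
Path Well→M3→Ref (+1); total 5.
Path Well→P3→Ref (+1); total 6.
No residual Well→Ref path; max flow = 6.
Certifying cut of size 6: {Well→M1, Well→M2, Well→M3, Well→P2, Well→P3, Well→Ref}.

6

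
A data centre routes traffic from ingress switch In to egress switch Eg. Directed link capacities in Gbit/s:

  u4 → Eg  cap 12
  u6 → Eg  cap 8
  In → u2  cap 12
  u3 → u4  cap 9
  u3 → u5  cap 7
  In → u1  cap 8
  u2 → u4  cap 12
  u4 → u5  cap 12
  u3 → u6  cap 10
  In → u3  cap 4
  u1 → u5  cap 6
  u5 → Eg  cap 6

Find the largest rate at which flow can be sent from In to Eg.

Augment In→u1→u5→Eg: bottleneck 6, flow now 6.
Augment In→u2→u4→Eg: bottleneck 12, flow now 18.
Augment In→u3→u6→Eg: bottleneck 4, flow now 22.
No augmenting path remains; maximum flow = 22.
In the residual graph, reachable from In: {In, u1}.
Min-cut edges: In→u2 (12), In→u3 (4), u1→u5 (6); capacity 12 + 4 + 6 = 22.
This cut is saturated, so no flow can exceed 22.

22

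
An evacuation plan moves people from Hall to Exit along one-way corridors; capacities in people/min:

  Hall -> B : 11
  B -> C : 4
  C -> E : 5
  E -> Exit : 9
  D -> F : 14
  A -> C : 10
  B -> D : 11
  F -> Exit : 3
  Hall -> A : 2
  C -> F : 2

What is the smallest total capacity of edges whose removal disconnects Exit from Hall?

8

Augment Hall→A→C→E→Exit: bottleneck 2, flow now 2.
Augment Hall→B→C→E→Exit: bottleneck 3, flow now 5.
Augment Hall→B→C→F→Exit: bottleneck 1, flow now 6.
Augment Hall→B→D→F→Exit: bottleneck 2, flow now 8.
No augmenting path remains; maximum flow = 8.
By max-flow min-cut, the minimum cut capacity equals the max flow.
In the residual graph, reachable from Hall: {Hall, A, B, C, D, F}.
Min-cut edges: C→E (5), F→Exit (3); capacity 5 + 3 = 8.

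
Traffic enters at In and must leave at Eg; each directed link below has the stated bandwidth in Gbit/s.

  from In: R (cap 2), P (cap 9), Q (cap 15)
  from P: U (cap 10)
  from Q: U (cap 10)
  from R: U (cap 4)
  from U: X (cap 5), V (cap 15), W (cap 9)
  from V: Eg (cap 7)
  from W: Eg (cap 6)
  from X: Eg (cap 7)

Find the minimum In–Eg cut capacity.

18

Augment In→P→U→V→Eg: bottleneck 7, flow now 7.
Augment In→P→U→W→Eg: bottleneck 2, flow now 9.
Augment In→Q→U→W→Eg: bottleneck 4, flow now 13.
Augment In→Q→U→X→Eg: bottleneck 5, flow now 18.
No augmenting path remains; maximum flow = 18.
By max-flow min-cut, the minimum cut capacity equals the max flow.
In the residual graph, reachable from In: {In, P, Q, R, U, V, W}.
Min-cut edges: U→X (5), V→Eg (7), W→Eg (6); capacity 5 + 7 + 6 = 18.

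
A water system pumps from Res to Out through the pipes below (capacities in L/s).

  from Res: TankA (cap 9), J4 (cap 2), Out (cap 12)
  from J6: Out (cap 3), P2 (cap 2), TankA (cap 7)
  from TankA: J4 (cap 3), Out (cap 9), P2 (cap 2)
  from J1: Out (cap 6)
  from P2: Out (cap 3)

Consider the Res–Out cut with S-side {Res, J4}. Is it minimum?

Yes — it is a minimum cut (capacity 21).

Given cut capacity: 9 + 12 = 21.
Augment Res→Out: bottleneck 12, flow now 12.
Augment Res→TankA→Out: bottleneck 9, flow now 21.
No augmenting path remains; maximum flow = 21.
Cut capacity 21 equals the max flow, so it is a minimum cut.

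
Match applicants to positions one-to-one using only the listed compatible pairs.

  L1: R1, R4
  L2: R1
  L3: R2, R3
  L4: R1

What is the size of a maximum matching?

3

Unit-capacity flow: source→left, listed edges, right→sink; max matching = max flow.
Augmenting path L1→R1 (+1); matched 1.
Augmenting path L3→R2 (+1); matched 2.
Augmenting path L2→R1→L1→R4 (+1); matched 3.
No augmenting path remains; maximum matching = 3.
König certificate: {L1, L3, R1} is a vertex cover of size 3 (every listed pair touches it), so no matching can be larger.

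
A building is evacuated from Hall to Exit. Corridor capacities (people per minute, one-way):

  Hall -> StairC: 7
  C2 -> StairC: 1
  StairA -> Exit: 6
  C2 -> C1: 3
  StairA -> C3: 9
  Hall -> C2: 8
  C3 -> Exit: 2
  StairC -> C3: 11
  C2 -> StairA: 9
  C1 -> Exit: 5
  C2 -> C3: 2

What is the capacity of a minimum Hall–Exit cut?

Augment Hall→StairC→C3→Exit: bottleneck 2, flow now 2.
Augment Hall→C2→StairA→Exit: bottleneck 6, flow now 8.
Augment Hall→C2→C1→Exit: bottleneck 2, flow now 10.
No augmenting path remains; maximum flow = 10.
By max-flow min-cut, the minimum cut capacity equals the max flow.
In the residual graph, reachable from Hall: {Hall, StairC, C3}.
Min-cut edges: Hall→C2 (8), C3→Exit (2); capacity 8 + 2 = 10.

10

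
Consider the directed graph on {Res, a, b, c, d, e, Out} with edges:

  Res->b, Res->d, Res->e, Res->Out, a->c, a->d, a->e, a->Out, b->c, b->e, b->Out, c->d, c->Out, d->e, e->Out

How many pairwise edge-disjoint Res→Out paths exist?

Assign every edge capacity 1; by Menger, the answer equals the max flow.
Path Res→Out (+1); total 1.
Path Res→b→Out (+1); total 2.
Path Res→e→Out (+1); total 3.
No residual Res→Out path; max flow = 3.
Certifying cut of size 3: {Res→Out, Res→b, e→Out}.

3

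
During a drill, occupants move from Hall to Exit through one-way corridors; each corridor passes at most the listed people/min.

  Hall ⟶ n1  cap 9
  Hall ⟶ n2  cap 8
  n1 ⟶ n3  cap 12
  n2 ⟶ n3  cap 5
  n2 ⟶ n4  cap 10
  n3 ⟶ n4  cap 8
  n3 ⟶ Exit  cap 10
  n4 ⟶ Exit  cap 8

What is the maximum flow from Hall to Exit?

Augment Hall→n1→n3→Exit: bottleneck 9, flow now 9.
Augment Hall→n2→n3→Exit: bottleneck 1, flow now 10.
Augment Hall→n2→n4→Exit: bottleneck 7, flow now 17.
No augmenting path remains; maximum flow = 17.
In the residual graph, reachable from Hall: {Hall}.
Min-cut edges: Hall→n1 (9), Hall→n2 (8); capacity 9 + 8 = 17.
This cut is saturated, so no flow can exceed 17.

17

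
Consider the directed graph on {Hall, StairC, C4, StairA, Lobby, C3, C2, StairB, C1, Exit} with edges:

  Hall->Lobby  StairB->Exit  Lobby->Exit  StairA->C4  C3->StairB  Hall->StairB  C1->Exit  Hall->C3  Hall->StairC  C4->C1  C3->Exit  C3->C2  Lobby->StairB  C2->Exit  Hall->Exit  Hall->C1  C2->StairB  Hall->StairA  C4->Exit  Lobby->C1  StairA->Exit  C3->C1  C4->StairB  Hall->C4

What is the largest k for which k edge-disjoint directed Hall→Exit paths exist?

Assign every edge capacity 1; by Menger, the answer equals the max flow.
Path Hall→Exit (+1); total 1.
Path Hall→C4→Exit (+1); total 2.
Path Hall→StairA→Exit (+1); total 3.
Path Hall→Lobby→Exit (+1); total 4.
Path Hall→C3→Exit (+1); total 5.
Path Hall→StairB→Exit (+1); total 6.
Path Hall→C1→Exit (+1); total 7.
No residual Hall→Exit path; max flow = 7.
Certifying cut of size 7: {Hall→C1, Hall→C3, Hall→C4, Hall→Exit, Hall→Lobby, Hall→StairA, Hall→StairB}.

7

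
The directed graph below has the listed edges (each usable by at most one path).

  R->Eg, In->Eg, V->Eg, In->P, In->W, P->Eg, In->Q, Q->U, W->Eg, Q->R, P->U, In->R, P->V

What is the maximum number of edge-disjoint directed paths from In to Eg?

Assign every edge capacity 1; by Menger, the answer equals the max flow.
Path In→Eg (+1); total 1.
Path In→P→Eg (+1); total 2.
Path In→R→Eg (+1); total 3.
Path In→W→Eg (+1); total 4.
No residual In→Eg path; max flow = 4.
Certifying cut of size 4: {In→Eg, In→P, In→W, R→Eg}.

4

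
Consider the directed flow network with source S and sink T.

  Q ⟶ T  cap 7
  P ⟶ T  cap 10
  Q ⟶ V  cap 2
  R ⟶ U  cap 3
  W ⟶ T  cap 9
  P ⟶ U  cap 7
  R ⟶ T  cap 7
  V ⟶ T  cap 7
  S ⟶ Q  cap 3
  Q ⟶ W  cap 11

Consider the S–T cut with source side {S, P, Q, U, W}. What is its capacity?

Edges leaving {S, P, Q, U, W}: P→T (10), Q→V (2), Q→T (7), W→T (9).
Cut capacity = 10 + 2 + 7 + 9 = 28.

28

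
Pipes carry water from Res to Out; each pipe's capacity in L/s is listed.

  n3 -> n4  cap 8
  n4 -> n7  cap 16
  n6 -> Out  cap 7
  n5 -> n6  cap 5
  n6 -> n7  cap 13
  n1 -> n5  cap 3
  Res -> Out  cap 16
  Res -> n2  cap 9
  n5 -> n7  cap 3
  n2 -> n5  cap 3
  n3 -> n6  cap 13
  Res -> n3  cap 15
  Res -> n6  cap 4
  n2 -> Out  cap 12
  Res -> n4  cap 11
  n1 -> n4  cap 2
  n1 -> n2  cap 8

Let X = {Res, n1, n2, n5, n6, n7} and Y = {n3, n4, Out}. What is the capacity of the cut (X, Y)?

Edges leaving {Res, n1, n2, n5, n6, n7}: Res→n3 (15), Res→n4 (11), Res→Out (16), n1→n4 (2), n2→Out (12), n6→Out (7).
Cut capacity = 15 + 11 + 16 + 2 + 12 + 7 = 63.

63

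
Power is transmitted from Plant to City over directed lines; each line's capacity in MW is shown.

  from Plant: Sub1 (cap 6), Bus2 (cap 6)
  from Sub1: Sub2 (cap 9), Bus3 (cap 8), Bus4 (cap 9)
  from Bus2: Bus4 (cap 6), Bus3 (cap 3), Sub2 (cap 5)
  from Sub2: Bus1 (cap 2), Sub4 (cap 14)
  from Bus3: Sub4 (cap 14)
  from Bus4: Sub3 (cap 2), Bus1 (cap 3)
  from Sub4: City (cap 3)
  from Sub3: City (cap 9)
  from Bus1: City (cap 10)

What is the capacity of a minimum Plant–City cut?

10

Augment Plant→Sub1→Sub2→Sub4→City: bottleneck 3, flow now 3.
Augment Plant→Sub1→Sub2→Bus1→City: bottleneck 2, flow now 5.
Augment Plant→Sub1→Bus4→Sub3→City: bottleneck 1, flow now 6.
Augment Plant→Bus2→Bus4→Sub3→City: bottleneck 1, flow now 7.
Augment Plant→Bus2→Bus4→Bus1→City: bottleneck 3, flow now 10.
No augmenting path remains; maximum flow = 10.
By max-flow min-cut, the minimum cut capacity equals the max flow.
In the residual graph, reachable from Plant: {Plant, Sub1, Bus2, Sub2, Bus3, Bus4, Sub4}.
Min-cut edges: Sub2→Bus1 (2), Bus4→Sub3 (2), Bus4→Bus1 (3), Sub4→City (3); capacity 2 + 2 + 3 + 3 = 10.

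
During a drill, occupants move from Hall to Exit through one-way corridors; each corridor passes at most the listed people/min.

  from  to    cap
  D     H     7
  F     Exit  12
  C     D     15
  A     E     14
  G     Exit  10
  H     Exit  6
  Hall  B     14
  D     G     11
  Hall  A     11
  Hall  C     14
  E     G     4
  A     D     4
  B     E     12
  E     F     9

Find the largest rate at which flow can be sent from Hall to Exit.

Augment Hall→A→D→G→Exit: bottleneck 4, flow now 4.
Augment Hall→A→E→F→Exit: bottleneck 7, flow now 11.
Augment Hall→B→E→F→Exit: bottleneck 2, flow now 13.
Augment Hall→B→E→G→Exit: bottleneck 4, flow now 17.
Augment Hall→C→D→G→Exit: bottleneck 2, flow now 19.
Augment Hall→C→D→H→Exit: bottleneck 6, flow now 25.
No augmenting path remains; maximum flow = 25.
In the residual graph, reachable from Hall: {Hall, A, B, C, D, E, G, H}.
Min-cut edges: E→F (9), G→Exit (10), H→Exit (6); capacity 9 + 10 + 6 = 25.
This cut is saturated, so no flow can exceed 25.

25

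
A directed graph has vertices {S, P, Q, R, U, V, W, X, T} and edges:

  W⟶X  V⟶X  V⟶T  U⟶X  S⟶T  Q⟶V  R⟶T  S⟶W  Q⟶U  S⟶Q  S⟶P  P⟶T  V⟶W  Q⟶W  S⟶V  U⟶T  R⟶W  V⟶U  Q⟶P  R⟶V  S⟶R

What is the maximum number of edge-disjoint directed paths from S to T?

5

Assign every edge capacity 1; by Menger, the answer equals the max flow.
Path S→T (+1); total 1.
Path S→P→T (+1); total 2.
Path S→R→T (+1); total 3.
Path S→V→T (+1); total 4.
Path S→Q→U→T (+1); total 5.
No residual S→T path; max flow = 5.
Certifying cut of size 5: {S→P, S→Q, S→R, S→T, S→V}.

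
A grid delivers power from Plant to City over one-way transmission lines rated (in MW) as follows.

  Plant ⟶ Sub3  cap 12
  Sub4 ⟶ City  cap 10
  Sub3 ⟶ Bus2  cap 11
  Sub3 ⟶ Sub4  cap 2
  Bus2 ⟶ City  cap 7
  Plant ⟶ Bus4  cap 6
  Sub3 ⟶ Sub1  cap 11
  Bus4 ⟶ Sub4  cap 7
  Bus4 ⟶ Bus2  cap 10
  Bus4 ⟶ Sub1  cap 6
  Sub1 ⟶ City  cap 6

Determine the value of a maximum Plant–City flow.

Augment Plant→Bus4→Sub4→City: bottleneck 6, flow now 6.
Augment Plant→Sub3→Sub4→City: bottleneck 2, flow now 8.
Augment Plant→Sub3→Sub1→City: bottleneck 6, flow now 14.
Augment Plant→Sub3→Bus2→City: bottleneck 4, flow now 18.
No augmenting path remains; maximum flow = 18.
In the residual graph, reachable from Plant: {Plant}.
Min-cut edges: Plant→Bus4 (6), Plant→Sub3 (12); capacity 6 + 12 = 18.
This cut is saturated, so no flow can exceed 18.

18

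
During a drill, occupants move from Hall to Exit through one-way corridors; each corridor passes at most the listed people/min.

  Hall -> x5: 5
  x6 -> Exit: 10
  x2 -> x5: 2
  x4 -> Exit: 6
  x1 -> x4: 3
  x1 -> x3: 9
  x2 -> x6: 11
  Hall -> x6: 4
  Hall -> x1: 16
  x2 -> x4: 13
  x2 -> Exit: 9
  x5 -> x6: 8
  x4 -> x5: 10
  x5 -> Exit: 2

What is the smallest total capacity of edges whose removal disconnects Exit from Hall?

Augment Hall→x5→Exit: bottleneck 2, flow now 2.
Augment Hall→x6→Exit: bottleneck 4, flow now 6.
Augment Hall→x1→x4→Exit: bottleneck 3, flow now 9.
Augment Hall→x5→x6→Exit: bottleneck 3, flow now 12.
No augmenting path remains; maximum flow = 12.
By max-flow min-cut, the minimum cut capacity equals the max flow.
In the residual graph, reachable from Hall: {Hall, x1, x3}.
Min-cut edges: Hall→x5 (5), Hall→x6 (4), x1→x4 (3); capacity 5 + 4 + 3 = 12.

12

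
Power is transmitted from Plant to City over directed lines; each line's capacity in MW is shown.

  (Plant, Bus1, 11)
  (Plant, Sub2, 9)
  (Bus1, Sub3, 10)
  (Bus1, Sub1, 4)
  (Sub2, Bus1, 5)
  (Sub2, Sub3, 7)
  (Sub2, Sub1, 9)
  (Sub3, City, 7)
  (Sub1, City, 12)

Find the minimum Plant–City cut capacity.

19

Augment Plant→Bus1→Sub3→City: bottleneck 7, flow now 7.
Augment Plant→Bus1→Sub1→City: bottleneck 4, flow now 11.
Augment Plant→Sub2→Sub1→City: bottleneck 8, flow now 19.
No augmenting path remains; maximum flow = 19.
By max-flow min-cut, the minimum cut capacity equals the max flow.
In the residual graph, reachable from Plant: {Plant, Bus1, Sub2, Sub3, Sub1}.
Min-cut edges: Sub3→City (7), Sub1→City (12); capacity 7 + 12 = 19.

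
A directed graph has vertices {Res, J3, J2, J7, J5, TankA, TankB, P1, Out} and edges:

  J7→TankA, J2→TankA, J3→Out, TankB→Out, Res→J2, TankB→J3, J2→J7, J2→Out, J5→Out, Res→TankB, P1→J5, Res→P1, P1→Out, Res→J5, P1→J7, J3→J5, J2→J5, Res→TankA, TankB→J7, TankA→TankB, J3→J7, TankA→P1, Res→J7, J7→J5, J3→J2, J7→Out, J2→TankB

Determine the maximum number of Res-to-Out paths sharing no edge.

Assign every edge capacity 1; by Menger, the answer equals the max flow.
Path Res→J2→Out (+1); total 1.
Path Res→J7→Out (+1); total 2.
Path Res→J5→Out (+1); total 3.
Path Res→TankB→Out (+1); total 4.
Path Res→P1→Out (+1); total 5.
Path Res→TankA→TankB→J3→Out (+1); total 6.
No residual Res→Out path; max flow = 6.
Certifying cut of size 6: {Res→J2, Res→J5, Res→J7, Res→P1, Res→TankA, Res→TankB}.

6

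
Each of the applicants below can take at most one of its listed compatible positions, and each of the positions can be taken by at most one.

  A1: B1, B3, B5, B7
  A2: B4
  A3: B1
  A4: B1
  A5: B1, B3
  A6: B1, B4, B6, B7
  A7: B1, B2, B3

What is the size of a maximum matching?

6

Unit-capacity flow: source→left, listed edges, right→sink; max matching = max flow.
Augmenting path A1→B1 (+1); matched 1.
Augmenting path A2→B4 (+1); matched 2.
Augmenting path A5→B3 (+1); matched 3.
Augmenting path A6→B6 (+1); matched 4.
Augmenting path A7→B2 (+1); matched 5.
Augmenting path A3→B1→A1→B5 (+1); matched 6.
No augmenting path remains; maximum matching = 6.
König certificate: {A1, A2, A5, A6, A7, B1} is a vertex cover of size 6 (every listed pair touches it), so no matching can be larger.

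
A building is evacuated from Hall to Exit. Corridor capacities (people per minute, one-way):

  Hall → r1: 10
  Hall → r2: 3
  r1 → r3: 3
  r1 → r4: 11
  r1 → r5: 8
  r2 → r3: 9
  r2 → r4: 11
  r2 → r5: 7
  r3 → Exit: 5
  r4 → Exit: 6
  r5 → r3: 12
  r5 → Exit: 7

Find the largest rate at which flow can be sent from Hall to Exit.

Augment Hall→r1→r3→Exit: bottleneck 3, flow now 3.
Augment Hall→r1→r4→Exit: bottleneck 6, flow now 9.
Augment Hall→r1→r5→Exit: bottleneck 1, flow now 10.
Augment Hall→r2→r3→Exit: bottleneck 2, flow now 12.
Augment Hall→r2→r5→Exit: bottleneck 1, flow now 13.
No augmenting path remains; maximum flow = 13.
In the residual graph, reachable from Hall: {Hall}.
Min-cut edges: Hall→r1 (10), Hall→r2 (3); capacity 10 + 3 = 13.
This cut is saturated, so no flow can exceed 13.

13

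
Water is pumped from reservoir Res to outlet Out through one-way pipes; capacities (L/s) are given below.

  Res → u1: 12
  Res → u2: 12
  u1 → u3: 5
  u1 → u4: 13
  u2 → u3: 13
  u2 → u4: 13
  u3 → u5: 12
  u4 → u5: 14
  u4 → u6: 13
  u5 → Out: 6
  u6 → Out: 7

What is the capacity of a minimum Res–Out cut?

Augment Res→u1→u3→u5→Out: bottleneck 5, flow now 5.
Augment Res→u1→u4→u5→Out: bottleneck 1, flow now 6.
Augment Res→u1→u4→u6→Out: bottleneck 6, flow now 12.
Augment Res→u2→u4→u6→Out: bottleneck 1, flow now 13.
No augmenting path remains; maximum flow = 13.
By max-flow min-cut, the minimum cut capacity equals the max flow.
In the residual graph, reachable from Res: {Res, u1, u2, u3, u4, u5, u6}.
Min-cut edges: u5→Out (6), u6→Out (7); capacity 6 + 7 = 13.

13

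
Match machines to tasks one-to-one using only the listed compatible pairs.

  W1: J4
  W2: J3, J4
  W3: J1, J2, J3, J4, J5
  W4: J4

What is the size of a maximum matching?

Unit-capacity flow: source→left, listed edges, right→sink; max matching = max flow.
Augmenting path W1→J4 (+1); matched 1.
Augmenting path W2→J3 (+1); matched 2.
Augmenting path W3→J1 (+1); matched 3.
No augmenting path remains; maximum matching = 3.
König certificate: {W2, W3, J4} is a vertex cover of size 3 (every listed pair touches it), so no matching can be larger.

3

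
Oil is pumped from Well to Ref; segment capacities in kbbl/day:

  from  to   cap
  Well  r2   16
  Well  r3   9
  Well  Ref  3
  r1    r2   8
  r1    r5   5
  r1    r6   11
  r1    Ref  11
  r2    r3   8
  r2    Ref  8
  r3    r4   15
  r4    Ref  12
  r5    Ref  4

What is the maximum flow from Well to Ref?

23

Augment Well→Ref: bottleneck 3, flow now 3.
Augment Well→r2→Ref: bottleneck 8, flow now 11.
Augment Well→r3→r4→Ref: bottleneck 9, flow now 20.
Augment Well→r2→r3→r4→Ref: bottleneck 3, flow now 23.
No augmenting path remains; maximum flow = 23.
In the residual graph, reachable from Well: {Well, r2, r3, r4}.
Min-cut edges: Well→Ref (3), r2→Ref (8), r4→Ref (12); capacity 3 + 8 + 12 = 23.
This cut is saturated, so no flow can exceed 23.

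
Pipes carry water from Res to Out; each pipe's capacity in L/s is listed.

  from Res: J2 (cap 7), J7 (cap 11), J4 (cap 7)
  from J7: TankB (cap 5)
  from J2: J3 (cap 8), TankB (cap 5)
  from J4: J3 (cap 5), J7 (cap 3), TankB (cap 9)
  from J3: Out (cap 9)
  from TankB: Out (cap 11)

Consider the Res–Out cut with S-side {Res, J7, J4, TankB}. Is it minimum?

No — its capacity is 23, but the minimum cut has capacity 19.

Given cut capacity: 7 + 5 + 11 = 23.
Augment Res→J7→TankB→Out: bottleneck 5, flow now 5.
Augment Res→J2→J3→Out: bottleneck 7, flow now 12.
Augment Res→J4→J3→Out: bottleneck 2, flow now 14.
Augment Res→J4→TankB→Out: bottleneck 5, flow now 19.
No augmenting path remains; maximum flow = 19.
In the residual graph, reachable from Res: {Res, J7}.
Min-cut edges: Res→J2 (7), Res→J4 (7), J7→TankB (5); capacity 7 + 7 + 5 = 19.
Cut capacity 23 exceeds the max flow 19, so it is not minimum.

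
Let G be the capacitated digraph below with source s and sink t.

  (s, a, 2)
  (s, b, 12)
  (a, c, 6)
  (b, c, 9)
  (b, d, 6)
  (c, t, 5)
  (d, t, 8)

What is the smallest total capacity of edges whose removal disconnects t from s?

Augment s→a→c→t: bottleneck 2, flow now 2.
Augment s→b→c→t: bottleneck 3, flow now 5.
Augment s→b→d→t: bottleneck 6, flow now 11.
No augmenting path remains; maximum flow = 11.
By max-flow min-cut, the minimum cut capacity equals the max flow.
In the residual graph, reachable from s: {s, a, b, c}.
Min-cut edges: b→d (6), c→t (5); capacity 6 + 5 = 11.

11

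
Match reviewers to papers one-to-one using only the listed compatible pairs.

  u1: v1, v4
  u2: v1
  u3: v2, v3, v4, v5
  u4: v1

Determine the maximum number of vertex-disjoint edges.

3

Unit-capacity flow: source→left, listed edges, right→sink; max matching = max flow.
Augmenting path u1→v1 (+1); matched 1.
Augmenting path u3→v2 (+1); matched 2.
Augmenting path u2→v1→u1→v4 (+1); matched 3.
No augmenting path remains; maximum matching = 3.
König certificate: {u1, u3, v1} is a vertex cover of size 3 (every listed pair touches it), so no matching can be larger.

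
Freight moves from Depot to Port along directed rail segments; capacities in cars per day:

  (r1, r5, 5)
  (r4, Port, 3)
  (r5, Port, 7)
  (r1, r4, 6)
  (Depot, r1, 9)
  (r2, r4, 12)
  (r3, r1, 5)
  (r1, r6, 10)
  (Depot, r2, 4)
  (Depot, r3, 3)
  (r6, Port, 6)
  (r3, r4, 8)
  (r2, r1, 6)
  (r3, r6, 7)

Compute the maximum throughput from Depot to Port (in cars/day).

Augment Depot→r1→r4→Port: bottleneck 3, flow now 3.
Augment Depot→r1→r5→Port: bottleneck 5, flow now 8.
Augment Depot→r1→r6→Port: bottleneck 1, flow now 9.
Augment Depot→r3→r6→Port: bottleneck 3, flow now 12.
Augment Depot→r2→r1→r6→Port: bottleneck 2, flow now 14.
No augmenting path remains; maximum flow = 14.
In the residual graph, reachable from Depot: {Depot, r1, r2, r3, r4, r6}.
Min-cut edges: r1→r5 (5), r4→Port (3), r6→Port (6); capacity 5 + 3 + 6 = 14.
This cut is saturated, so no flow can exceed 14.

14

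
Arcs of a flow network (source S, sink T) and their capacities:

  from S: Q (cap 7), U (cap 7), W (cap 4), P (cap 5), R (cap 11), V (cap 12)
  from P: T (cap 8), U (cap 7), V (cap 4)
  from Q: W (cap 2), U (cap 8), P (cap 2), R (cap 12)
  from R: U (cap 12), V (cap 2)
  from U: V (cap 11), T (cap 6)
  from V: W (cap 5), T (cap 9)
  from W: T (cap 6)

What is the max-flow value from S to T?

Augment S→P→T: bottleneck 5, flow now 5.
Augment S→U→T: bottleneck 6, flow now 11.
Augment S→V→T: bottleneck 9, flow now 20.
Augment S→W→T: bottleneck 4, flow now 24.
Augment S→Q→P→T: bottleneck 2, flow now 26.
Augment S→Q→W→T: bottleneck 2, flow now 28.
No augmenting path remains; maximum flow = 28.
In the residual graph, reachable from S: {S, Q, R, U, V, W}.
Min-cut edges: S→P (5), Q→P (2), U→T (6), V→T (9), W→T (6); capacity 5 + 2 + 6 + 9 + 6 = 28.
This cut is saturated, so no flow can exceed 28.

28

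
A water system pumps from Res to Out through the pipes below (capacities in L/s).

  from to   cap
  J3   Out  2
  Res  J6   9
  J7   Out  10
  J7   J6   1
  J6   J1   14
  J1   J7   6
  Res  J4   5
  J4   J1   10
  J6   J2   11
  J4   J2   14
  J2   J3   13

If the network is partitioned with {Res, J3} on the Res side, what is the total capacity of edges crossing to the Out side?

16

Edges leaving {Res, J3}: Res→J6 (9), Res→J4 (5), J3→Out (2).
Cut capacity = 9 + 5 + 2 = 16.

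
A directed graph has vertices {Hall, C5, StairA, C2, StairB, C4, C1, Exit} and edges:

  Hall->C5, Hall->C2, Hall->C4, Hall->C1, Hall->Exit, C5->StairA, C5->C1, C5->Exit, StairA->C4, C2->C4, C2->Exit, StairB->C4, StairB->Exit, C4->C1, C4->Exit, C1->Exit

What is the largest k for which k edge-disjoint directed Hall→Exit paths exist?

5

Assign every edge capacity 1; by Menger, the answer equals the max flow.
Path Hall→Exit (+1); total 1.
Path Hall→C5→Exit (+1); total 2.
Path Hall→C2→Exit (+1); total 3.
Path Hall→C4→Exit (+1); total 4.
Path Hall→C1→Exit (+1); total 5.
No residual Hall→Exit path; max flow = 5.
Certifying cut of size 5: {Hall→C1, Hall→C2, Hall→C4, Hall→C5, Hall→Exit}.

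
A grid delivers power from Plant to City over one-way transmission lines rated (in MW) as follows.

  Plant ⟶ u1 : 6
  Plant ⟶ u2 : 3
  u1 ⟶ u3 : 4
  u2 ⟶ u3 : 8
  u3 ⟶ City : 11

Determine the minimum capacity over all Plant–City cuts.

7

Augment Plant→u1→u3→City: bottleneck 4, flow now 4.
Augment Plant→u2→u3→City: bottleneck 3, flow now 7.
No augmenting path remains; maximum flow = 7.
By max-flow min-cut, the minimum cut capacity equals the max flow.
In the residual graph, reachable from Plant: {Plant, u1}.
Min-cut edges: Plant→u2 (3), u1→u3 (4); capacity 3 + 4 = 7.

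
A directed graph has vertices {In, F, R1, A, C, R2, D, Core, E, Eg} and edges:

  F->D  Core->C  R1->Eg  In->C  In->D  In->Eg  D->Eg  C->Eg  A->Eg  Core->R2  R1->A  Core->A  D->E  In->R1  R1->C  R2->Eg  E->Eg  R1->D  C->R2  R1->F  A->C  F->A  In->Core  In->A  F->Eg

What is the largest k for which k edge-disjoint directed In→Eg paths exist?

6

Assign every edge capacity 1; by Menger, the answer equals the max flow.
Path In→Eg (+1); total 1.
Path In→R1→Eg (+1); total 2.
Path In→A→Eg (+1); total 3.
Path In→C→Eg (+1); total 4.
Path In→D→Eg (+1); total 5.
Path In→Core→R2→Eg (+1); total 6.
No residual In→Eg path; max flow = 6.
Certifying cut of size 6: {In→A, In→C, In→Core, In→D, In→Eg, In→R1}.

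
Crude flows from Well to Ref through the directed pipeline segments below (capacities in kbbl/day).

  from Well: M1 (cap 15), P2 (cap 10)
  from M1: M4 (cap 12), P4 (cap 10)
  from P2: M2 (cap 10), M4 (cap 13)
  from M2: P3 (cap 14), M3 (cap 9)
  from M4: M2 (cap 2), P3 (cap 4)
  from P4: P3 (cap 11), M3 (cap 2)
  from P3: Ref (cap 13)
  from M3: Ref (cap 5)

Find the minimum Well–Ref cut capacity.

18

Augment Well→M1→M4→P3→Ref: bottleneck 4, flow now 4.
Augment Well→M1→P4→P3→Ref: bottleneck 9, flow now 13.
Augment Well→M1→P4→M3→Ref: bottleneck 1, flow now 14.
Augment Well→P2→M2→M3→Ref: bottleneck 4, flow now 18.
No augmenting path remains; maximum flow = 18.
By max-flow min-cut, the minimum cut capacity equals the max flow.
In the residual graph, reachable from Well: {Well, M1, P2, M2, M4, P4, P3, M3}.
Min-cut edges: P3→Ref (13), M3→Ref (5); capacity 13 + 5 = 18.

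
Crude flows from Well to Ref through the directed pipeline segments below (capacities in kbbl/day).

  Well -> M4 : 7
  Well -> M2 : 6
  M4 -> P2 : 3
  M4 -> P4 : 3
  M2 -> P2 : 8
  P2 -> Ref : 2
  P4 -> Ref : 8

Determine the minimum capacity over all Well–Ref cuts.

5

Augment Well→M4→P2→Ref: bottleneck 2, flow now 2.
Augment Well→M4→P4→Ref: bottleneck 3, flow now 5.
No augmenting path remains; maximum flow = 5.
By max-flow min-cut, the minimum cut capacity equals the max flow.
In the residual graph, reachable from Well: {Well, M4, M2, P2}.
Min-cut edges: M4→P4 (3), P2→Ref (2); capacity 3 + 2 = 5.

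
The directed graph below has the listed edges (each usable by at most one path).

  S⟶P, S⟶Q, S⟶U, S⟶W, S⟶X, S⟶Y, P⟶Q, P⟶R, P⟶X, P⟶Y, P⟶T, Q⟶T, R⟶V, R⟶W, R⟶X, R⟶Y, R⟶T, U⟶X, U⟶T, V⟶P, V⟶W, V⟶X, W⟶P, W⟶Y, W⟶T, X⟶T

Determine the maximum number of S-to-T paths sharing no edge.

5

Assign every edge capacity 1; by Menger, the answer equals the max flow.
Path S→P→T (+1); total 1.
Path S→Q→T (+1); total 2.
Path S→U→T (+1); total 3.
Path S→W→T (+1); total 4.
Path S→X→T (+1); total 5.
No residual S→T path; max flow = 5.
Certifying cut of size 5: {S→P, S→Q, S→U, S→W, S→X}.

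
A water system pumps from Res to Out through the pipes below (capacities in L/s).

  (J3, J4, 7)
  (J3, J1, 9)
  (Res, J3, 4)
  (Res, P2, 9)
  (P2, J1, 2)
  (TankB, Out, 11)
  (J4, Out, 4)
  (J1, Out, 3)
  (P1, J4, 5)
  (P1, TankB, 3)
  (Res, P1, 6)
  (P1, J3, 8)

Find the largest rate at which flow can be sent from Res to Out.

Augment Res→J3→J4→Out: bottleneck 4, flow now 4.
Augment Res→P2→J1→Out: bottleneck 2, flow now 6.
Augment Res→P1→TankB→Out: bottleneck 3, flow now 9.
Augment Res→P1→J3→J1→Out: bottleneck 1, flow now 10.
No augmenting path remains; maximum flow = 10.
In the residual graph, reachable from Res: {Res, J3, P2, P1, J4, J1}.
Min-cut edges: P1→TankB (3), J4→Out (4), J1→Out (3); capacity 3 + 4 + 3 = 10.
This cut is saturated, so no flow can exceed 10.

10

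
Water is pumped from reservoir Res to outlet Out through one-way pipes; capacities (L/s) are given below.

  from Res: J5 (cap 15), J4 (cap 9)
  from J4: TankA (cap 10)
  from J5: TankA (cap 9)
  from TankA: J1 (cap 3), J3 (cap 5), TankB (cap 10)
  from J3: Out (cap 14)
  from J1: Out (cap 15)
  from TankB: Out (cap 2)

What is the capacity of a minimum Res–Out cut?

Augment Res→J4→TankA→J3→Out: bottleneck 5, flow now 5.
Augment Res→J4→TankA→J1→Out: bottleneck 3, flow now 8.
Augment Res→J4→TankA→TankB→Out: bottleneck 1, flow now 9.
Augment Res→J5→TankA→TankB→Out: bottleneck 1, flow now 10.
No augmenting path remains; maximum flow = 10.
By max-flow min-cut, the minimum cut capacity equals the max flow.
In the residual graph, reachable from Res: {Res, J4, J5, TankA, TankB}.
Min-cut edges: TankA→J3 (5), TankA→J1 (3), TankB→Out (2); capacity 5 + 3 + 2 = 10.

10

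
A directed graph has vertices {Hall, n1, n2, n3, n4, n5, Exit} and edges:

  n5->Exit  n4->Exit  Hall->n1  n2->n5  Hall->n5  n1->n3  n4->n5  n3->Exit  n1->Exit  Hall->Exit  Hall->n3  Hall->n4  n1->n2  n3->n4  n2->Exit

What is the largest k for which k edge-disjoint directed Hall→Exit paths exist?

Assign every edge capacity 1; by Menger, the answer equals the max flow.
Path Hall→Exit (+1); total 1.
Path Hall→n1→Exit (+1); total 2.
Path Hall→n3→Exit (+1); total 3.
Path Hall→n4→Exit (+1); total 4.
Path Hall→n5→Exit (+1); total 5.
No residual Hall→Exit path; max flow = 5.
Certifying cut of size 5: {Hall→Exit, Hall→n1, Hall→n3, Hall→n4, Hall→n5}.

5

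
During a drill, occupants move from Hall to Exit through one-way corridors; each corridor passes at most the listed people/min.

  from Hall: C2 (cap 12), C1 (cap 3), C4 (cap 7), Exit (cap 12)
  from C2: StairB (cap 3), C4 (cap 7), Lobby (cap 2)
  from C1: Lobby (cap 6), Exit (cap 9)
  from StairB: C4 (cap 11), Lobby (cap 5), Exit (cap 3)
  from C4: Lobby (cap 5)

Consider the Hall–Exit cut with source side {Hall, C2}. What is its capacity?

Edges leaving {Hall, C2}: Hall→C1 (3), Hall→C4 (7), Hall→Exit (12), C2→StairB (3), C2→C4 (7), C2→Lobby (2).
Cut capacity = 3 + 7 + 12 + 3 + 7 + 2 = 34.

34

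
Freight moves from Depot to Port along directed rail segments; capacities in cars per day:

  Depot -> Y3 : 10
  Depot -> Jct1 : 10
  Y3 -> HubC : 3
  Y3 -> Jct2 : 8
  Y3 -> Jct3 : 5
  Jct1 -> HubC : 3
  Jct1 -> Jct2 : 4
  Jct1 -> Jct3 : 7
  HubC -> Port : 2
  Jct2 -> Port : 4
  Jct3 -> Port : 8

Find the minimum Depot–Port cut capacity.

Augment Depot→Y3→HubC→Port: bottleneck 2, flow now 2.
Augment Depot→Y3→Jct2→Port: bottleneck 4, flow now 6.
Augment Depot→Y3→Jct3→Port: bottleneck 4, flow now 10.
Augment Depot→Jct1→Jct3→Port: bottleneck 4, flow now 14.
No augmenting path remains; maximum flow = 14.
By max-flow min-cut, the minimum cut capacity equals the max flow.
In the residual graph, reachable from Depot: {Depot, Y3, Jct1, HubC, Jct2, Jct3}.
Min-cut edges: HubC→Port (2), Jct2→Port (4), Jct3→Port (8); capacity 2 + 4 + 8 = 14.

14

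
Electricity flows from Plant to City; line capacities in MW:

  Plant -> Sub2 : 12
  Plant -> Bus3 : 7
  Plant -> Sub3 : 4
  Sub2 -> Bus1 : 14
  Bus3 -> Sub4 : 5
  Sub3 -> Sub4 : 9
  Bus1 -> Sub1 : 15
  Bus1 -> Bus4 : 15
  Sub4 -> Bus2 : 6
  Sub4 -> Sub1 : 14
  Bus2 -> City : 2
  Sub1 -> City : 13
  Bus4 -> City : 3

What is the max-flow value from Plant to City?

Augment Plant→Sub2→Bus1→Sub1→City: bottleneck 12, flow now 12.
Augment Plant→Bus3→Sub4→Bus2→City: bottleneck 2, flow now 14.
Augment Plant→Bus3→Sub4→Sub1→City: bottleneck 1, flow now 15.
Augment Plant→Bus3→Sub4→Sub1→Bus1→Bus4→City: bottleneck 2, flow now 17. (uses reverse residual edge)
Augment Plant→Sub3→Sub4→Sub1→Bus1→Bus4→City: bottleneck 1, flow now 18. (uses reverse residual edge)
No augmenting path remains; maximum flow = 18.
In the residual graph, reachable from Plant: {Plant, Sub2, Bus3, Sub3, Bus1, Sub4, Bus2, Sub1, Bus4}.
Min-cut edges: Bus2→City (2), Sub1→City (13), Bus4→City (3); capacity 2 + 13 + 3 = 18.
This cut is saturated, so no flow can exceed 18.

18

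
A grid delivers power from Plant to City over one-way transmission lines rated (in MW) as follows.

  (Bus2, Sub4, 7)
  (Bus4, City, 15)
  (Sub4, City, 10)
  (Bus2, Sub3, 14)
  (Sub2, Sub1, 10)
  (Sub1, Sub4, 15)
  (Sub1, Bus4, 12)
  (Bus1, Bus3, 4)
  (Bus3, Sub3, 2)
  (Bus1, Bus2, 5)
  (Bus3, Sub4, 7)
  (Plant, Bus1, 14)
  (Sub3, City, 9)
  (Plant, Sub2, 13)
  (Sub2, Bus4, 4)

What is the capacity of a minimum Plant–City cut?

22

Augment Plant→Sub2→Bus4→City: bottleneck 4, flow now 4.
Augment Plant→Sub2→Sub1→Bus4→City: bottleneck 9, flow now 13.
Augment Plant→Bus1→Bus2→Sub4→City: bottleneck 5, flow now 18.
Augment Plant→Bus1→Bus3→Sub4→City: bottleneck 4, flow now 22.
No augmenting path remains; maximum flow = 22.
By max-flow min-cut, the minimum cut capacity equals the max flow.
In the residual graph, reachable from Plant: {Plant, Bus1}.
Min-cut edges: Plant→Sub2 (13), Bus1→Bus2 (5), Bus1→Bus3 (4); capacity 13 + 5 + 4 = 22.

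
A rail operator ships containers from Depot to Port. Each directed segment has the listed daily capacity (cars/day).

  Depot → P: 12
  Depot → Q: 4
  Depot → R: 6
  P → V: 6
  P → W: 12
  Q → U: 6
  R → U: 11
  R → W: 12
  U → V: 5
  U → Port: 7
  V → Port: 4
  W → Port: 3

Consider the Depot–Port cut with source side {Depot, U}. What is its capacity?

34

Edges leaving {Depot, U}: Depot→P (12), Depot→Q (4), Depot→R (6), U→V (5), U→Port (7).
Cut capacity = 12 + 4 + 6 + 5 + 7 = 34.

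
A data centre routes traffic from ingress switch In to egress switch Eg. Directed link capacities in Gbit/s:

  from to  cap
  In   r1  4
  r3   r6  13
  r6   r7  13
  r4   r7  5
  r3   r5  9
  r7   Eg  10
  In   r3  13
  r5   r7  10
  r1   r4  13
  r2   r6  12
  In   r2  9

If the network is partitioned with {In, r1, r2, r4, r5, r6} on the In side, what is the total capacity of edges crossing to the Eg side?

Edges leaving {In, r1, r2, r4, r5, r6}: In→r3 (13), r4→r7 (5), r5→r7 (10), r6→r7 (13).
Cut capacity = 13 + 5 + 10 + 13 = 41.

41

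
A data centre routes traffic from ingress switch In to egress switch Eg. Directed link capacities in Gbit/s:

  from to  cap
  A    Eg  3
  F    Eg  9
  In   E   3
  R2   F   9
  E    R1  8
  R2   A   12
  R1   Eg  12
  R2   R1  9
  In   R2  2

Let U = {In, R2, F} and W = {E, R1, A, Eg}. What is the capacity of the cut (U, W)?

Edges leaving {In, R2, F}: In→E (3), R2→R1 (9), R2→A (12), F→Eg (9).
Cut capacity = 3 + 9 + 12 + 9 = 33.

33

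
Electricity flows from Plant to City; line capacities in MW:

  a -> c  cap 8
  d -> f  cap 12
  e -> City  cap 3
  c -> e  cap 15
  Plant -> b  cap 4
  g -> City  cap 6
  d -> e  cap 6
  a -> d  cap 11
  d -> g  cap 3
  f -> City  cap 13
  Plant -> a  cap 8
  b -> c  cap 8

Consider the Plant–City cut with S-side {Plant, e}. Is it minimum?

No — its capacity is 15, but the minimum cut has capacity 11.

Given cut capacity: 8 + 4 + 3 = 15.
Augment Plant→a→c→e→City: bottleneck 3, flow now 3.
Augment Plant→a→d→f→City: bottleneck 5, flow now 8.
Augment Plant→b→c→a→d→f→City: bottleneck 3, flow now 11. (uses reverse residual edge)
No augmenting path remains; maximum flow = 11.
In the residual graph, reachable from Plant: {Plant, b, c, e}.
Min-cut edges: Plant→a (8), e→City (3); capacity 8 + 3 = 11.
Cut capacity 15 exceeds the max flow 11, so it is not minimum.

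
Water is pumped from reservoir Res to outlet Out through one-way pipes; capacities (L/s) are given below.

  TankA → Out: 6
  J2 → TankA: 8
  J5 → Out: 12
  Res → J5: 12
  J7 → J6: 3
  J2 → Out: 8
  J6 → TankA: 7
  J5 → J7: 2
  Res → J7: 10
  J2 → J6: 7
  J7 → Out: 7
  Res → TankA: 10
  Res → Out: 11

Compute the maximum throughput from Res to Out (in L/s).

Augment Res→Out: bottleneck 11, flow now 11.
Augment Res→J5→Out: bottleneck 12, flow now 23.
Augment Res→J7→Out: bottleneck 7, flow now 30.
Augment Res→TankA→Out: bottleneck 6, flow now 36.
No augmenting path remains; maximum flow = 36.
In the residual graph, reachable from Res: {Res, J7, J6, TankA}.
Min-cut edges: Res→J5 (12), Res→Out (11), J7→Out (7), TankA→Out (6); capacity 12 + 11 + 7 + 6 = 36.
This cut is saturated, so no flow can exceed 36.

36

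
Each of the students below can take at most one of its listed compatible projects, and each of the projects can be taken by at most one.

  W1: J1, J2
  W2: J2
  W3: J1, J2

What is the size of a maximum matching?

2

Unit-capacity flow: source→left, listed edges, right→sink; max matching = max flow.
Augmenting path W1→J1 (+1); matched 1.
Augmenting path W2→J2 (+1); matched 2.
No augmenting path remains; maximum matching = 2.
König certificate: {J1, J2} is a vertex cover of size 2 (every listed pair touches it), so no matching can be larger.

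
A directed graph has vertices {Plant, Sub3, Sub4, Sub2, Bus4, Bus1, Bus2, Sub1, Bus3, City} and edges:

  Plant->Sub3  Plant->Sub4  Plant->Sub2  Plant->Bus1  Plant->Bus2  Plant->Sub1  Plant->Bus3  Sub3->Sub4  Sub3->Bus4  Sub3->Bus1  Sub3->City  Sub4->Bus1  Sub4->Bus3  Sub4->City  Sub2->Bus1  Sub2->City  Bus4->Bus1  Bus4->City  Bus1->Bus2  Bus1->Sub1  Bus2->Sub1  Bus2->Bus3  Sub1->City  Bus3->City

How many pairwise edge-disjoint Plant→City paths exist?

5

Assign every edge capacity 1; by Menger, the answer equals the max flow.
Path Plant→Sub3→City (+1); total 1.
Path Plant→Sub4→City (+1); total 2.
Path Plant→Sub2→City (+1); total 3.
Path Plant→Sub1→City (+1); total 4.
Path Plant→Bus3→City (+1); total 5.
No residual Plant→City path; max flow = 5.
Certifying cut of size 5: {Bus3→City, Plant→Sub2, Plant→Sub3, Plant→Sub4, Sub1→City}.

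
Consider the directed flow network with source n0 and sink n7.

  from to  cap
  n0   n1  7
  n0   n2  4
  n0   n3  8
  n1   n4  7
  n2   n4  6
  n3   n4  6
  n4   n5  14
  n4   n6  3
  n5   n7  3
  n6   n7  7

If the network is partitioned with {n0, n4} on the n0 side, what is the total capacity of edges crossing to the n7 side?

Edges leaving {n0, n4}: n0→n1 (7), n0→n2 (4), n0→n3 (8), n4→n5 (14), n4→n6 (3).
Cut capacity = 7 + 4 + 8 + 14 + 3 = 36.

36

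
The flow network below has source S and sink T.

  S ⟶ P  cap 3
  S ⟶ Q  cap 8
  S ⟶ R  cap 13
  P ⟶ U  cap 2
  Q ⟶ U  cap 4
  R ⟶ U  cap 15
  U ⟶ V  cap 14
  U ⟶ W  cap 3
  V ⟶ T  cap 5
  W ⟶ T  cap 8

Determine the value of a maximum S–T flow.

8

Augment S→P→U→V→T: bottleneck 2, flow now 2.
Augment S→Q→U→V→T: bottleneck 3, flow now 5.
Augment S→Q→U→W→T: bottleneck 1, flow now 6.
Augment S→R→U→W→T: bottleneck 2, flow now 8.
No augmenting path remains; maximum flow = 8.
In the residual graph, reachable from S: {S, P, Q, R, U, V}.
Min-cut edges: U→W (3), V→T (5); capacity 3 + 5 = 8.
This cut is saturated, so no flow can exceed 8.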